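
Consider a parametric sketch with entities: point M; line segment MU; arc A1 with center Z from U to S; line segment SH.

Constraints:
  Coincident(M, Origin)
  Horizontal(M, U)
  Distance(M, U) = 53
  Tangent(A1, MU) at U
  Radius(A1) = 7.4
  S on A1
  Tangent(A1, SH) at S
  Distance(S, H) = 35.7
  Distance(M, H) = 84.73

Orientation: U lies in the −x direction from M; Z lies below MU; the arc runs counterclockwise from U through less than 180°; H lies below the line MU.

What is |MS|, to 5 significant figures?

59.504

Checks: M.y = 0.00, U.y = 0.00 ✓; |ZS| = 7.400 ✓; ∠(ZS, SH) = 90.00° ✓; |SH| = 35.70 ✓; |MH| = 84.73 ✓.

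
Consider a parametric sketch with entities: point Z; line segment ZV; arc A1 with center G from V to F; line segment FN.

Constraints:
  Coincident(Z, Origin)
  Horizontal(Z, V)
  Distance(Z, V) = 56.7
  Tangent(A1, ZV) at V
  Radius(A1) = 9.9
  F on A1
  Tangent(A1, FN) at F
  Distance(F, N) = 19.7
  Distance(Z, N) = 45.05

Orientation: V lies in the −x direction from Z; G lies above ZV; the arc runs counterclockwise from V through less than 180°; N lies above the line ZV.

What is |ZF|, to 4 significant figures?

48.21

Checks: |GF| = 9.900 ✓; ∠(GF, FN) = 90.00° ✓; |FN| = 19.70 ✓; |ZN| = 45.05 ✓.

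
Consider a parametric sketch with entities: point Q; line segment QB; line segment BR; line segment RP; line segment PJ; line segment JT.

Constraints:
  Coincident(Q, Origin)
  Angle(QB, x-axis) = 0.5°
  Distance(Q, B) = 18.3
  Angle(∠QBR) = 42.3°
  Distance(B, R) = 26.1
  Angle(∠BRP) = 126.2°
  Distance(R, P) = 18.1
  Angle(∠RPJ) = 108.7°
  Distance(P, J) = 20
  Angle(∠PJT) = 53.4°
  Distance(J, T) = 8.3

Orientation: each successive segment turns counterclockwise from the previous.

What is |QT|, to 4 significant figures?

14.13

Q is at the origin; QB runs at 0.5° with length 18.3, so B = (18.30, 0.1597). ∠QBR = 42.3° gives BR at 138.2° from the x-axis; with |BR| = 26.1, R = (-1.158, 17.56). ∠BRP = 126.2° gives RP at -168.0° from the x-axis; with |RP| = 18.1, P = (-18.86, 13.79). ∠RPJ = 108.7° gives PJ at -96.70° from the x-axis; with |PJ| = 20.0, J = (-21.20, -6.070). ∠PJT = 53.4° gives JT at 29.90° from the x-axis; with |JT| = 8.3, T = (-14.00, -1.933). Then |QT| = |T − Q| = 14.13.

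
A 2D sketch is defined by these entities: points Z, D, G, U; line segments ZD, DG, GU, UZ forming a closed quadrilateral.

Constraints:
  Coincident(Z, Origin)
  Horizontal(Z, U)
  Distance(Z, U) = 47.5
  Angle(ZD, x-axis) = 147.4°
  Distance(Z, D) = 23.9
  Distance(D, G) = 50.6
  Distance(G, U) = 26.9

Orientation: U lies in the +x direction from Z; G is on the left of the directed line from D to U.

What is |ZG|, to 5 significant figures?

36.178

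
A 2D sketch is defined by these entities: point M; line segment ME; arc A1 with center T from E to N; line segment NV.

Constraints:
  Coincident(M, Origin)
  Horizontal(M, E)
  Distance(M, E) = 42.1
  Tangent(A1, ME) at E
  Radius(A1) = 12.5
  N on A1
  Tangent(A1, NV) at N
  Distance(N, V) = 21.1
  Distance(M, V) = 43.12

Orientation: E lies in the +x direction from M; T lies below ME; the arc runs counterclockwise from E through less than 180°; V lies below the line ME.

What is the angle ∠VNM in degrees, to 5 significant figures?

107.38°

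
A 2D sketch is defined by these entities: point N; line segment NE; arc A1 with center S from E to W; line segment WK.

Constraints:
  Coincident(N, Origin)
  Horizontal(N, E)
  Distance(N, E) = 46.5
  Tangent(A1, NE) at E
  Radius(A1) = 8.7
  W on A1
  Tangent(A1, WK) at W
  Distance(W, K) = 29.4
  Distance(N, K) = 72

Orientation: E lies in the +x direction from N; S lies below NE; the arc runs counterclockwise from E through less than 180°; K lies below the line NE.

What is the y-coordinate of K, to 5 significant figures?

-34.369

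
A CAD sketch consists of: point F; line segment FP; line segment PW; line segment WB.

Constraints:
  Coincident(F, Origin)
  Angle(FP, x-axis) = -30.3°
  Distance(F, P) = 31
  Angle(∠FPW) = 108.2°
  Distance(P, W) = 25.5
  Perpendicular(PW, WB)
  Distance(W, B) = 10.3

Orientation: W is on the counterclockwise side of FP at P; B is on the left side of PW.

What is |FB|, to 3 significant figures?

40.1

F is at the origin; FP runs at -30.3° with length 31.0, so P = 31.0·(cos -30.3°, sin -30.3°) = (26.8, -15.6). ∠FPW = 108.2°, so PW runs at -30.3° + (180° − 108.2°) = 41.5° from the x-axis; with |PW| = 25.5, W = P + 25.5·(cos 41.5°, sin 41.5°) = (45.9, 1.26). The perpendicularity gives WB at right angles to PW; with |WB| = 10.3 on the left of PW, B = W + 10.3·(-0.663, 0.749) = (39.0, 8.97). Then |FB| = |B − F| = 40.1.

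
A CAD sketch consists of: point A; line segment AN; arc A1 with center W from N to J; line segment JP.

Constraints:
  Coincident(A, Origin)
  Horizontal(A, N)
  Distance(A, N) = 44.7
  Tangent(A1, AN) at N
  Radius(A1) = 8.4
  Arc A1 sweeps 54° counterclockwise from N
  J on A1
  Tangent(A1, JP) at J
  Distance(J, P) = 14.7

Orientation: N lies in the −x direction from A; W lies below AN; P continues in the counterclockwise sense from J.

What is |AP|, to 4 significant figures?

62.07

A is at the origin; AN is horizontal with |AN| = 44.7 and N on the −x side, so N = (-44.70, 0.000). The tangent condition forces WN to be normal to AN, so W = N + (0, -8.4) = (-44.70, -8.400). On A1, N sits at bearing 90° from W; a 54° counterclockwise sweep puts J at bearing 144°, so J = W + 8.4·(cos 144°, sin 144°) = (-51.50, -3.463). A1 meets JP tangentially, so WJ is at right angles to JP, so JP runs along (−sin 144°, cos 144°); with |JP| = 14.7, P = (-60.14, -15.36). Then |AP| = |P − A| = 62.07.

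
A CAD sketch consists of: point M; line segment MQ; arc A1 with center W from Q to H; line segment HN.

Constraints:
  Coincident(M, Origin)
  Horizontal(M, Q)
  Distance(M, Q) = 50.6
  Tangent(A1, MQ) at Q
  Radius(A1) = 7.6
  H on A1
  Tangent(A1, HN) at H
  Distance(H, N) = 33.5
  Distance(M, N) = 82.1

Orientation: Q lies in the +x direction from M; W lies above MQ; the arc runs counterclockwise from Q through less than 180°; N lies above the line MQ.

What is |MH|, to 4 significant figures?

56.88

Checks: M.y = 0.00, Q.y = 0.00 ✓; |WH| = 7.600 ✓; ∠(WH, HN) = 90.00° ✓; |HN| = 33.50 ✓; |MN| = 82.10 ✓.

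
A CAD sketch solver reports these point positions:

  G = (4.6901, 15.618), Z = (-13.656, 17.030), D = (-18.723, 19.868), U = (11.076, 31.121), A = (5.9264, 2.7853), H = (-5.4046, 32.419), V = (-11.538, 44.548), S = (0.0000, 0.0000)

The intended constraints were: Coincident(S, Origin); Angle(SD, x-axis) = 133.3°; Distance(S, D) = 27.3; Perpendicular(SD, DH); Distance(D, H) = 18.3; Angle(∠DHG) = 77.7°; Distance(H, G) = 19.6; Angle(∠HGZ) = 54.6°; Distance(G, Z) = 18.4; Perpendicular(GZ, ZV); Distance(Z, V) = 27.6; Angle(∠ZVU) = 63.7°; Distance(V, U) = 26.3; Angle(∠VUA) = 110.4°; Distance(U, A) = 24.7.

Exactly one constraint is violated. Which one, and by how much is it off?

Distance(U, A) = 24.7 — off by 4.10.

S = (0.00, 0.00) ✓; SD at 133.3° ✓; |SD| = 27.30 ✓; ∠(SD, DH) = 90.00° ✓; |DH| = 18.30 ✓; ∠DHG = 77.70° ✓; |HG| = 19.60 ✓; ∠HGZ = 54.60° ✓; |GZ| = 18.40 ✓; ∠(GZ, ZV) = 90.00° ✓; |ZV| = 27.60 ✓; ∠ZVU = 63.70° ✓; |VU| = 26.30 ✓; ∠VUA = 110.4° ✓; |UA| = 28.80 ✗.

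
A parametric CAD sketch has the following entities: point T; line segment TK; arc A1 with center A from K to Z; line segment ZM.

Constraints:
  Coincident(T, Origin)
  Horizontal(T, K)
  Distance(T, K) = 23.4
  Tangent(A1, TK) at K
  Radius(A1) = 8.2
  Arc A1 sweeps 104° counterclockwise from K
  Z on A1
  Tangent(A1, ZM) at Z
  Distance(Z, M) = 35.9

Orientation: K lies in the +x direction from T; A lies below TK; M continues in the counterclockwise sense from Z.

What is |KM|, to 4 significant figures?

45.02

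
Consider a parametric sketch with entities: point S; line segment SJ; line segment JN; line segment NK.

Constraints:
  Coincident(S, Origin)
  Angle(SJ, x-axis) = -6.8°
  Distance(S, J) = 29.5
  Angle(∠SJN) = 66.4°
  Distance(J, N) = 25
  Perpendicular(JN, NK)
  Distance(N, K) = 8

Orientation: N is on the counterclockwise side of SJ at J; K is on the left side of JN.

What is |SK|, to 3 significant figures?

23.2

∠SJN = 66.4°, so JN runs at -6.8° + (180° − 66.4°) = 107° from the x-axis; with |JN| = 25.0, N = J + 25.0·(cos 107°, sin 107°) = (22.1, 20.4). The perpendicularity gives NK at right angles to JN; with |NK| = 8.0 on the left of JN, K = N + 8.0·(-0.957, -0.289) = (14.4, 18.1). Then |SK| = |K − S| = 23.2.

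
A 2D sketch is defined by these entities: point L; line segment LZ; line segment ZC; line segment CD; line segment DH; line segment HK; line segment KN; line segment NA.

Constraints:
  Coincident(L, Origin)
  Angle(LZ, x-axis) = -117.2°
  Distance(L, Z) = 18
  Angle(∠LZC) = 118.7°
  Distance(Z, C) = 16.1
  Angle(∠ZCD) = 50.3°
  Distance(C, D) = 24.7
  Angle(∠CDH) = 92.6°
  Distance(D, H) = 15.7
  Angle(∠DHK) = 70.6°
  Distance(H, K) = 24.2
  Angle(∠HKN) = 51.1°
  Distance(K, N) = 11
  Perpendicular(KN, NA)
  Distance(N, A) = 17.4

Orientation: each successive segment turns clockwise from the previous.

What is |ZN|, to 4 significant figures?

9.952

L is at the origin; LZ runs at -117.2° with length 18.0, so Z = (-8.228, -16.01). ∠LZC = 118.7° gives ZC at -178.5° from the x-axis; with |ZC| = 16.1, C = (-24.32, -16.43). ∠ZCD = 50.3° gives CD at 51.80° from the x-axis; with |CD| = 24.7, D = (-9.048, 2.980). ∠CDH = 92.6° gives DH at -35.60° from the x-axis; with |DH| = 15.7, H = (3.718, -6.160). ∠DHK = 70.6° gives HK at -145.0° from the x-axis; with |HK| = 24.2, K = (-16.11, -20.04). ∠HKN = 51.1° gives KN at 86.10° from the x-axis; with |KN| = 11.0, N = (-15.36, -9.066). Then |ZN| = |N − Z| = 9.952.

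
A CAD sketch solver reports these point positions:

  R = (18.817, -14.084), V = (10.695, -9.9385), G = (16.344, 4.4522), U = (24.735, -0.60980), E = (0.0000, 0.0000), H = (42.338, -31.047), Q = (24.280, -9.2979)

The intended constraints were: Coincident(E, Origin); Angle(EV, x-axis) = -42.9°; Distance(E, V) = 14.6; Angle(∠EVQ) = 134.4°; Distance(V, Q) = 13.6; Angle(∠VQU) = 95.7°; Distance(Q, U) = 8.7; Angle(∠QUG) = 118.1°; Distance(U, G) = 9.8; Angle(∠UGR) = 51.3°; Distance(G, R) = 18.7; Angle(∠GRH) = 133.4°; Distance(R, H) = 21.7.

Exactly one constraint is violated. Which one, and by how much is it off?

Distance(R, H) = 21.7 — off by 7.30.

E = (0.00, 0.00) ✓; EV at -42.90° ✓; |EV| = 14.60 ✓; ∠EVQ = 134.4° ✓; |VQ| = 13.60 ✓; ∠VQU = 95.70° ✓; |QU| = 8.700 ✓; ∠QUG = 118.1° ✓; |UG| = 9.800 ✓; ∠UGR = 51.30° ✓; |GR| = 18.70 ✓; ∠GRH = 133.4° ✓; |RH| = 29.00 ✗.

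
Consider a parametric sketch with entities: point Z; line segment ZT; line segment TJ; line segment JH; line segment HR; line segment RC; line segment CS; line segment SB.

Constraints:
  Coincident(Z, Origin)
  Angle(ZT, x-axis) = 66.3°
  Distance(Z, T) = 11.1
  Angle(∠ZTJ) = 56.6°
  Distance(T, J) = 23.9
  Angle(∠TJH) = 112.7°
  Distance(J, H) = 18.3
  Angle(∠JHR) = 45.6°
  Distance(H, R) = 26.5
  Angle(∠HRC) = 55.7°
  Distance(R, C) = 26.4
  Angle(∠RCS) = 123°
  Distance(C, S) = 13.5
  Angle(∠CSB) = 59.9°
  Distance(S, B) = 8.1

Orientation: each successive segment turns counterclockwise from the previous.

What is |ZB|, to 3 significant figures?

28.9

∠RCS = 123.0° gives CS at -147° from the x-axis; with |CS| = 13.5, S = (-36.0, 5.68). ∠CSB = 59.9° gives SB at -27.2° from the x-axis; with |SB| = 8.1, B = (-28.8, 1.98). Then |ZB| = |B − Z| = 28.9.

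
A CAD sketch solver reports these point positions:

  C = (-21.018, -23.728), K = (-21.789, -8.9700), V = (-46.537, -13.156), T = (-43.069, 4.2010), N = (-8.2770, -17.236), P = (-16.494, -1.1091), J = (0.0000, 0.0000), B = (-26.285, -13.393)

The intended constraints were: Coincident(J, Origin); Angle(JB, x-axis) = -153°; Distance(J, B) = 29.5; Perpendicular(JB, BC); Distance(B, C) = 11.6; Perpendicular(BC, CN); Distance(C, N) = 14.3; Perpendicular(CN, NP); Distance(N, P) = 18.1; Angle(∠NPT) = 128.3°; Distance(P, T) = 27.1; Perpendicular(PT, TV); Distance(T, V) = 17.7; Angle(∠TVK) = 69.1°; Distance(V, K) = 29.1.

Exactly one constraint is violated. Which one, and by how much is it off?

Distance(V, K) = 29.1 — off by 4.00.

J = (0.00, 0.00) ✓; JB at -153.0° ✓; |JB| = 29.50 ✓; ∠(JB, BC) = 90.00° ✓; |BC| = 11.60 ✓; ∠(BC, CN) = 90.00° ✓; |CN| = 14.30 ✓; ∠(CN, NP) = 90.00° ✓; |NP| = 18.10 ✓; ∠NPT = 128.3° ✓; |PT| = 27.10 ✓; ∠(PT, TV) = 90.00° ✓; |TV| = 17.70 ✓; ∠TVK = 69.10° ✓; |VK| = 25.10 ✗.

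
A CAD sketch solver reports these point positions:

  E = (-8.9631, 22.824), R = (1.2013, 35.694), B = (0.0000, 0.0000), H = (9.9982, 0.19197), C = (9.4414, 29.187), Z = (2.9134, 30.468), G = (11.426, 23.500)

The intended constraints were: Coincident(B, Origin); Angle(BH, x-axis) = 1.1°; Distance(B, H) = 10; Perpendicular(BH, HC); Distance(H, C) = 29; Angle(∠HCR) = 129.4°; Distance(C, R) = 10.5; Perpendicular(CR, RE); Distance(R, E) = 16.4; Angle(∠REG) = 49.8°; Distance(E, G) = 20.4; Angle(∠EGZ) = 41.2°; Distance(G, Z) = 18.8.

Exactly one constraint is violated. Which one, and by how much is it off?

Distance(G, Z) = 18.8 — off by 7.80.

B = (0.00, 0.00) ✓; BH at 1.100° ✓; |BH| = 10.00 ✓; ∠(BH, HC) = 90.00° ✓; |HC| = 29.00 ✓; ∠HCR = 129.4° ✓; |CR| = 10.50 ✓; ∠(CR, RE) = 90.00° ✓; |RE| = 16.40 ✓; ∠REG = 49.80° ✓; |EG| = 20.40 ✓; ∠EGZ = 41.20° ✓; |GZ| = 11.00 ✗.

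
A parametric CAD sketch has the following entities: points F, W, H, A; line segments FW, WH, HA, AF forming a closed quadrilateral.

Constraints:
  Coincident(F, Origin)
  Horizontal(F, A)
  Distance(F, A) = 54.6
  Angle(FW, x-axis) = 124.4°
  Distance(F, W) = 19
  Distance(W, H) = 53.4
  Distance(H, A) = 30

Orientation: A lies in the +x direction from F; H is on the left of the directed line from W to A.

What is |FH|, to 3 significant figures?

49.5

F is at the origin; FA is horizontal with |FA| = 54.6 and A in +x, so A = (54.6, 0). FW runs at 124.4° with |FW| = 19.0, so W = (-10.7, 15.7). H is determined by |WH| = 53.4 and |HA| = 30.0 together: it lies at the intersection of circle(W, 53.4) and circle(A, 30.0). With |WA| = 67.2, the foot of the radical line on WA is 48.1 from W and the perpendicular offset is √(53.4² − 48.1²) = 23.2. Taking the left-of-WA solution: H = (41.5, 27.0).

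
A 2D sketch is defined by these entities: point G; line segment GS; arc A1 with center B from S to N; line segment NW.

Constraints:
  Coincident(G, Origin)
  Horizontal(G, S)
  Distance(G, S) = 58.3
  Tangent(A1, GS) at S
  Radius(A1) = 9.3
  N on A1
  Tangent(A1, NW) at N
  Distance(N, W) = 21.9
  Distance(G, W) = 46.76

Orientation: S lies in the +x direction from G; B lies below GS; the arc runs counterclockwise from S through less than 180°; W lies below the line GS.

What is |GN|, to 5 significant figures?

50.310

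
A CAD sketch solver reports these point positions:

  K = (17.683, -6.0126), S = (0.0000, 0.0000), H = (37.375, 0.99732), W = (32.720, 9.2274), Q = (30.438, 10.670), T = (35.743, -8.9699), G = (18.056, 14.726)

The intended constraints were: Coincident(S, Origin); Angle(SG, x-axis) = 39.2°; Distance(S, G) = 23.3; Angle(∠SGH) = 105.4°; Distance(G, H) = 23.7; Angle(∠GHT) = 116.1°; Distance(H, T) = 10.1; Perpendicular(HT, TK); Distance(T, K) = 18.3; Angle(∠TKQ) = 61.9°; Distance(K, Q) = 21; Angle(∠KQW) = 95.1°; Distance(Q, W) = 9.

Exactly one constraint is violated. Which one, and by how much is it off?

Distance(Q, W) = 9 — off by 6.30.

S = (0.00, 0.00) ✓; SG at 39.20° ✓; |SG| = 23.30 ✓; ∠SGH = 105.4° ✓; |GH| = 23.70 ✓; ∠GHT = 116.1° ✓; |HT| = 10.10 ✓; ∠(HT, TK) = 90.00° ✓; |TK| = 18.30 ✓; ∠TKQ = 61.90° ✓; |KQ| = 21.00 ✓; ∠KQW = 95.10° ✓; |QW| = 2.700 ✗.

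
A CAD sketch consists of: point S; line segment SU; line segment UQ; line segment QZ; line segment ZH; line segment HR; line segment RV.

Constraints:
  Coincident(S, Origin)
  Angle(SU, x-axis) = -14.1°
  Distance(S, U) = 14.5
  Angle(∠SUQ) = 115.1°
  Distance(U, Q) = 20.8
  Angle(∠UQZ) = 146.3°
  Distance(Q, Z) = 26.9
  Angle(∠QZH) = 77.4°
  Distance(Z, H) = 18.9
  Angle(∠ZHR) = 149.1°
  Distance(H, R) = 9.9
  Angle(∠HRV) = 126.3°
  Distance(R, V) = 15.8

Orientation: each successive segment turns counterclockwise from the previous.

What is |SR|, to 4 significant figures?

31.10

∠QZH = 77.4° gives ZH at -172.9° from the x-axis; with |ZH| = 18.9, H = (11.03, 37.03). ∠ZHR = 149.1° gives HR at -142.0° from the x-axis; with |HR| = 9.9, R = (3.231, 30.93). Then |SR| = |R − S| = 31.10.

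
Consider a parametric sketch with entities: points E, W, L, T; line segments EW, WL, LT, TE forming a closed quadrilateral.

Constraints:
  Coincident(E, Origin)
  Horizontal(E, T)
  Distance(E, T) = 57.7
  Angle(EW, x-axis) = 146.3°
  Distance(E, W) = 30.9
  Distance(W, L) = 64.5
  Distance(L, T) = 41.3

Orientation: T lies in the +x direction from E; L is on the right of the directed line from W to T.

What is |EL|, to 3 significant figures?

33.9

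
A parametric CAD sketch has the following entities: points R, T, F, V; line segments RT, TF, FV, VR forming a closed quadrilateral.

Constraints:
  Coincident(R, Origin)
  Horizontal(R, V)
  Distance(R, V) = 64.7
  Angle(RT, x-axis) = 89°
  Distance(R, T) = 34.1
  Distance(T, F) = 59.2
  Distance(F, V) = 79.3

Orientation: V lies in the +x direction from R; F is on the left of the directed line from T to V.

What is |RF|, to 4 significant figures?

87.06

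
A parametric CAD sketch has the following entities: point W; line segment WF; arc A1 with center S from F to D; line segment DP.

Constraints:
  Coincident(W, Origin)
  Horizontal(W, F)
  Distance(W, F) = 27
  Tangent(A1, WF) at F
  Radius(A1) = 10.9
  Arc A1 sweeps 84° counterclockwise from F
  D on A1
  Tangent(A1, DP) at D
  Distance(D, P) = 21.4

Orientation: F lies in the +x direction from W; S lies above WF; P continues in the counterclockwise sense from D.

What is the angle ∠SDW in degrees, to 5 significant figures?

20.464°

Since A1 is tangent to WF there, SF ⟂ WF, so S = F + (0, 10.9) = (27.000, 10.900). On A1, F sits at bearing -90° from S; an 84° counterclockwise sweep puts D at bearing -6°, so D = S + 10.9·(cos -6°, sin -6°) = (37.840, 9.7606). Then cos ∠SDW = DS·DW / (|DS||DW|), giving 20.464°.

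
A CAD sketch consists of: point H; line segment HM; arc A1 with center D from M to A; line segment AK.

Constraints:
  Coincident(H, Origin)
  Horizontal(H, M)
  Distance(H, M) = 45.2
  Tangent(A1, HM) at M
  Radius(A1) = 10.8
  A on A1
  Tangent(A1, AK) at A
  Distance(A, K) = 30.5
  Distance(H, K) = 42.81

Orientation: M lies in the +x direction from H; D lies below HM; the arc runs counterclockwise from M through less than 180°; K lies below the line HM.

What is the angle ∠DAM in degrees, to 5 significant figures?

55.562°

H is at the origin; H and M share the same y with |HM| = 45.2 and M on the +x side, so M = (45.200, 0.0000). A1 meets HM tangentially, so DM is at right angles to HM, so D = M + (0, -10.8) = (45.200, -10.800). Since DA ⟂ AK (tangency), |DK| = √(10.8² + 30.5²) = 32.356 regardless of where A sits on A1. So K lies on both circle(H, 42.81) and circle(D, 32.356); the below-HM intersection is K = (24.134, -35.359). A is the foot of the tangent from K: A = (35.126, -6.9080).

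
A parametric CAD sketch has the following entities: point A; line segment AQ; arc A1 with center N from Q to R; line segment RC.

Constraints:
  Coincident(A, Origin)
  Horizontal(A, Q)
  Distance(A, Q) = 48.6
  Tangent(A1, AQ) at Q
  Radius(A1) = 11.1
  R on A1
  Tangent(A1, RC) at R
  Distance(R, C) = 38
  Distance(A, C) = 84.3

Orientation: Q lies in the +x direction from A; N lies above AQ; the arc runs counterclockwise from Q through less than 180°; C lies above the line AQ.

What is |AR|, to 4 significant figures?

59.34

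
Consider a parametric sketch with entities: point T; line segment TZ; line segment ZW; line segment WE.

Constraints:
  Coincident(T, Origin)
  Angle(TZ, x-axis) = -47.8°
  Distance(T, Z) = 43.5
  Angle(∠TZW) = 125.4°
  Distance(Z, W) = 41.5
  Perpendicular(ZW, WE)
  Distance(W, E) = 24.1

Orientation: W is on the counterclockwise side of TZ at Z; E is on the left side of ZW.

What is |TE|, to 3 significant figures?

67.7

T is at the origin; TZ runs at -47.8° with length 43.5, so Z = 43.5·(cos -47.8°, sin -47.8°) = (29.2, -32.2). ∠TZW = 125.4°, so ZW runs at -47.8° + (180° − 125.4°) = 6.80° from the x-axis; with |ZW| = 41.5, W = Z + 41.5·(cos 6.80°, sin 6.80°) = (70.4, -27.3). ZW is perpendicular to WE; with |WE| = 24.1 on the left of ZW, E = W + 24.1·(-0.118, 0.993) = (67.6, -3.38). Then |TE| = |E − T| = 67.7.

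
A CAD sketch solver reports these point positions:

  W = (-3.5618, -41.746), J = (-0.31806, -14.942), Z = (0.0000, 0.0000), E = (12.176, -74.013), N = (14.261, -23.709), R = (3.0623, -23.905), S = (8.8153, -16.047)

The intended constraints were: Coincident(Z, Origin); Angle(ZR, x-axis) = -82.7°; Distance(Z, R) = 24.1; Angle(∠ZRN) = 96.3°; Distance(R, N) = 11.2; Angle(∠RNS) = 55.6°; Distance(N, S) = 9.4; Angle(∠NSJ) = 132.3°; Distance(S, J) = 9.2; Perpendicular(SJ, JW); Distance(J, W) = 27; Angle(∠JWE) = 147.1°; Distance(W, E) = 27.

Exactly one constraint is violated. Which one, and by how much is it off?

Distance(W, E) = 27 — off by 8.90.

Z = (0.00, 0.00) ✓; ZR at -82.70° ✓; |ZR| = 24.10 ✓; ∠ZRN = 96.30° ✓; |RN| = 11.20 ✓; ∠RNS = 55.60° ✓; |NS| = 9.400 ✓; ∠NSJ = 132.3° ✓; |SJ| = 9.200 ✓; ∠(SJ, JW) = 90.00° ✓; |JW| = 27.00 ✓; ∠JWE = 147.1° ✓; |WE| = 35.90 ✗.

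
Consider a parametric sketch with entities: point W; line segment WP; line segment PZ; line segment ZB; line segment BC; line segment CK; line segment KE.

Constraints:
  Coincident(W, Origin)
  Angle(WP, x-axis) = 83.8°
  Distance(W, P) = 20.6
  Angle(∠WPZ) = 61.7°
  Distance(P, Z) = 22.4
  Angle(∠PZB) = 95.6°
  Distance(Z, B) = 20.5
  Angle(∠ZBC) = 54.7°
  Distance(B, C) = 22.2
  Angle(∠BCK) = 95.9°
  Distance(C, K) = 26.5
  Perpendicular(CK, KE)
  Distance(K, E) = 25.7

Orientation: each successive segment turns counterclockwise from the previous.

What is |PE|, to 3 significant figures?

39.6

∠BCK = 95.9° gives CK at 136° from the x-axis; with |CK| = 26.5, K = (-18.0, 28.3). CK is perpendicular to KE, so KE runs at -134°; with |KE| = 25.7, E = (-35.9, 9.83). Then |PE| = |E − P| = 39.6.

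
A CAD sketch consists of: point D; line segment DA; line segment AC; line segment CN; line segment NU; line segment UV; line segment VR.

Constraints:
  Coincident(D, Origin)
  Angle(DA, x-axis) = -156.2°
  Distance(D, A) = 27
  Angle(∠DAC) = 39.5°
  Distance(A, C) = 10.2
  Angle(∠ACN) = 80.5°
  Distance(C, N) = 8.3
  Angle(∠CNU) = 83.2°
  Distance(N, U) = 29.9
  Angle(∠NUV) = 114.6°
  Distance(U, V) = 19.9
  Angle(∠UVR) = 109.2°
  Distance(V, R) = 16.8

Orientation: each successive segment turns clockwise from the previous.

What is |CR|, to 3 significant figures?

33.0

∠NUV = 114.6° gives UV at 162° from the x-axis; with |UV| = 19.9, V = (-52.7, -22.3). ∠UVR = 109.2° gives VR at 90.8° from the x-axis; with |VR| = 16.8, R = (-52.9, -5.47). Then |CR| = |R − C| = 33.0.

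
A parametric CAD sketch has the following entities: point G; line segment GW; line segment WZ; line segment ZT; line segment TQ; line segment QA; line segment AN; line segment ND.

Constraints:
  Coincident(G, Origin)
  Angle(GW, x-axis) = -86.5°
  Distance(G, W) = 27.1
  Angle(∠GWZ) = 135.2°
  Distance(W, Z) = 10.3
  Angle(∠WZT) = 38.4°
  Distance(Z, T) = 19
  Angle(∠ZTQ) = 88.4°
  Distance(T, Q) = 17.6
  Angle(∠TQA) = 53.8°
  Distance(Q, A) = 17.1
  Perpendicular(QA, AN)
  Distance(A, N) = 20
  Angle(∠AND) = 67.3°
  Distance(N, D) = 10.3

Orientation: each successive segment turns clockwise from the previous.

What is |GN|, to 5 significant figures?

21.462

G is at the origin; GW runs at -86.5° with length 27.1, so W = (1.6544, -27.049). ∠GWZ = 135.2° gives WZ at -131.30° from the x-axis; with |WZ| = 10.3, Z = (-5.1436, -34.787). ∠WZT = 38.4° gives ZT at 87.100° from the x-axis; with |ZT| = 19.0, T = (-4.1823, -15.812). ∠ZTQ = 88.4° gives TQ at -4.5000° from the x-axis; with |TQ| = 17.6, Q = (13.363, -17.193). ∠TQA = 53.8° gives QA at -130.70° from the x-axis; with |QA| = 17.1, A = (2.2125, -30.157). The perpendicularity gives AN at right angles to QA, so AN runs at 139.30°; with |AN| = 20.0, N = (-12.950, -17.115). Then |GN| = |N − G| = 21.462.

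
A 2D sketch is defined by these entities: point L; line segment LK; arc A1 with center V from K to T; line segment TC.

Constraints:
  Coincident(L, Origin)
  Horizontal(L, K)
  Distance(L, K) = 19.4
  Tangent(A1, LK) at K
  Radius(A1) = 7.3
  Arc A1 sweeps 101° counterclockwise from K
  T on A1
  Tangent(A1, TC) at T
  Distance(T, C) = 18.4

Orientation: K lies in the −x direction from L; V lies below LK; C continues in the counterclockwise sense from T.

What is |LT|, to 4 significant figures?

27.95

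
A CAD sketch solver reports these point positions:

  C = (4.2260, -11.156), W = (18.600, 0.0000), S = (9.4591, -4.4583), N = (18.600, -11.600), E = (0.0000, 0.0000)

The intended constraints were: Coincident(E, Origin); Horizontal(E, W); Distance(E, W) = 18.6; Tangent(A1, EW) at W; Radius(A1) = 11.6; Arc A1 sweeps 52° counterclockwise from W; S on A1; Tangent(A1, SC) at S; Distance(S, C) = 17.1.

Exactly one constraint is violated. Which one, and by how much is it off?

Distance(S, C) = 17.1 — off by 8.60.

E = (0.00, 0.00) ✓; E.y = 0.00, W.y = 0.00 ✓; |EW| = 18.60 ✓; ∠(NW, WE) = 90.00° ✓; |NW| = 11.60 ✓; bearing(N→S) − bearing(N→W) = 52.00° ✓; |NS| = 11.60 ✓; ∠(NS, SC) = 90.00° ✓; |SC| = 8.500 ✗.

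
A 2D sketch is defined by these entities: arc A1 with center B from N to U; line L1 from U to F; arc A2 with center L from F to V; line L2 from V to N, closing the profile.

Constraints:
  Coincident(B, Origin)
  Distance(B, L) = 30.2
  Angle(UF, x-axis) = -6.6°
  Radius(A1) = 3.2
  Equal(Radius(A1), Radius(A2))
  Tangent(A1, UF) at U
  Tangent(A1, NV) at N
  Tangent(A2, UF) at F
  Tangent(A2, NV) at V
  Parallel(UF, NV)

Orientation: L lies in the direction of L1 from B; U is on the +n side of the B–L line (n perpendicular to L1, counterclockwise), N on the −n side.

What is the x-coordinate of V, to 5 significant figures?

29.632

The slot axis is L1's direction at -6.6°, so u = (cos -6.6°, sin -6.6°) = (0.99337, -0.11494) and n = (−sin -6.6°, cos -6.6°) = (0.11494, 0.99337). B is at the origin and L lies 30.2 along u from B, so L = 30.2·u = (30.000, -3.4711). Tangency of A1 to both parallel lines with radius 3.2 puts U and N at B ± 3.2·n: U = (0.36780, 3.1788), N = (-0.36780, -3.1788). Equal radii place F and V the same way about L: F = L + 3.2·n = (30.368, -0.29231), V = L − 3.2·n = (29.632, -6.6499). So V.x = 29.632.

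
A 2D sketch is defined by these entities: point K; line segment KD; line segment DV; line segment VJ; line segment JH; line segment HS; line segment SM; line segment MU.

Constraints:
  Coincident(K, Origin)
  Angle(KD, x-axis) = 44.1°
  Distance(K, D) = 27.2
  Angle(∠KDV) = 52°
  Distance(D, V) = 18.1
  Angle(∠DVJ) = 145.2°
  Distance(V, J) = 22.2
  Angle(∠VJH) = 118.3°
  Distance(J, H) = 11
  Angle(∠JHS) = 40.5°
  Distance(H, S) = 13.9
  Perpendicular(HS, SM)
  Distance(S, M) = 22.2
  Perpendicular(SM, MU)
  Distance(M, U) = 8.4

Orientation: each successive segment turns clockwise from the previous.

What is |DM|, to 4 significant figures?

45.72

K is at the origin; KD runs at 44.1° with length 27.2, so D = (19.53, 18.93). ∠KDV = 52.0° gives DV at -83.90° from the x-axis; with |DV| = 18.1, V = (21.46, 0.9313). ∠DVJ = 145.2° gives VJ at -118.7° from the x-axis; with |VJ| = 22.2, J = (10.80, -18.54). ∠VJH = 118.3° gives JH at 179.6° from the x-axis; with |JH| = 11.0, H = (-0.2043, -18.46). ∠JHS = 40.5° gives HS at 40.10° from the x-axis; with |HS| = 13.9, S = (10.43, -9.511). The perpendicularity gives SM at right angles to HS, so SM runs at -49.90°; with |SM| = 22.2, M = (24.73, -26.49). Then |DM| = |M − D| = 45.72.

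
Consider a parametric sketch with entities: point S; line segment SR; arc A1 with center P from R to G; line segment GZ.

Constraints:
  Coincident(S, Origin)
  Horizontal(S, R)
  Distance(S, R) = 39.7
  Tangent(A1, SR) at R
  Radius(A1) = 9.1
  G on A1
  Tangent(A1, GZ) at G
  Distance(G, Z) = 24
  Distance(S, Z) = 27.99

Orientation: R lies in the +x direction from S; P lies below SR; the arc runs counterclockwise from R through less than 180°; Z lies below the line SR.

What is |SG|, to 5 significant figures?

32.833

Checks: |PG| = 9.100 ✓; ∠(PG, GZ) = 90.00° ✓; |GZ| = 24.00 ✓; |SZ| = 27.99 ✓.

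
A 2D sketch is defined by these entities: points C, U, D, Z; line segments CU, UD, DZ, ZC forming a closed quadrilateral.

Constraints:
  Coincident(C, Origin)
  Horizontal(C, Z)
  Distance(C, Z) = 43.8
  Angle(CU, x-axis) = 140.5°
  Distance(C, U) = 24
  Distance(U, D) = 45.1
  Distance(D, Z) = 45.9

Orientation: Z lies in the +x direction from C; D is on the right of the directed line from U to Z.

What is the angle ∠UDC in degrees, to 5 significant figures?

19.957°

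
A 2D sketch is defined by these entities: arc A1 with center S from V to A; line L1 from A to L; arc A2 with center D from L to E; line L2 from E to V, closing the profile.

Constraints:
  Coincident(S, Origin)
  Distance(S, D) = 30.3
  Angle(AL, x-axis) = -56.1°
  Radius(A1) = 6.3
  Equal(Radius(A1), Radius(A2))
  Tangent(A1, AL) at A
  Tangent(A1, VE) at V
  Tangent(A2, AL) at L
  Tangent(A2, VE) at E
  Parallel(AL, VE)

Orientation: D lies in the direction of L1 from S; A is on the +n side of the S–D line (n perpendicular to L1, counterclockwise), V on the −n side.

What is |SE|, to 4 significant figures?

30.95

The slot axis is L1's direction at -56.1°, so u = (cos -56.1°, sin -56.1°) = (0.5577, -0.8300) and n = (−sin -56.1°, cos -56.1°) = (0.8300, 0.5577). S is at the origin and D lies 30.3 along u from S, so D = 30.3·u = (16.90, -25.15). Tangency of A1 to both parallel lines with radius 6.3 puts A and V at S ± 6.3·n: A = (5.229, 3.514), V = (-5.229, -3.514). Equal radii place L and E the same way about D: L = D + 6.3·n = (22.13, -21.64), E = D − 6.3·n = (11.67, -28.66). Then |SE| = |E − S| = 30.95.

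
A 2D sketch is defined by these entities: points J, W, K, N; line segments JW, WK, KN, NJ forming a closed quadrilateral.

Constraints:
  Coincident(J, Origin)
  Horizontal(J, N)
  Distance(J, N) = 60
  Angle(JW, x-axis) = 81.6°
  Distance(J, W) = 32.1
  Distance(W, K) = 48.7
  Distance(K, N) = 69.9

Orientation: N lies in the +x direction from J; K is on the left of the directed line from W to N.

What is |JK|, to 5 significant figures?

77.028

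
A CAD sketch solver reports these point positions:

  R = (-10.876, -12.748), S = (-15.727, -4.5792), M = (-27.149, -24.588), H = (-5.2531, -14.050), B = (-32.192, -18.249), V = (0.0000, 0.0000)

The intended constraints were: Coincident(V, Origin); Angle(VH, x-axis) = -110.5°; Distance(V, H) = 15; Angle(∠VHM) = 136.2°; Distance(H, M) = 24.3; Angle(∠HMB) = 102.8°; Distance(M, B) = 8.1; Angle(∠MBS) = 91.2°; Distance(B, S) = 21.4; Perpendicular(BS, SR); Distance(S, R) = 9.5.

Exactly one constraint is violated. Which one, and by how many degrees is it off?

Perpendicular(BS, SR) — off by 9.00°.

V = (0.00, 0.00) ✓; VH at -110.5° ✓; |VH| = 15.00 ✓; ∠VHM = 136.2° ✓; |HM| = 24.30 ✓; ∠HMB = 102.8° ✓; |MB| = 8.100 ✓; ∠MBS = 91.20° ✓; |BS| = 21.40 ✓; ∠(BS, SR) = 99.00° ✗; |SR| = 9.501 ✓.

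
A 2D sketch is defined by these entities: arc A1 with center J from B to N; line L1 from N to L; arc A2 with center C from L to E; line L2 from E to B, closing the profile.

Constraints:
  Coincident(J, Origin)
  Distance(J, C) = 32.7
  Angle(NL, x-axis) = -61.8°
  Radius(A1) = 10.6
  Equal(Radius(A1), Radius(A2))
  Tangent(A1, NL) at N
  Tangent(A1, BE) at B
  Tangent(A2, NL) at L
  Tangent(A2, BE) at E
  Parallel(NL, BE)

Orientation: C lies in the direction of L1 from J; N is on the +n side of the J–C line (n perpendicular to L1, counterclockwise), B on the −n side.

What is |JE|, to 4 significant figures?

34.38

The slot axis is L1's direction at -61.8°, so u = (cos -61.8°, sin -61.8°) = (0.4726, -0.8813) and n = (−sin -61.8°, cos -61.8°) = (0.8813, 0.4726). J is at the origin and C lies 32.7 along u from J, so C = 32.7·u = (15.45, -28.82). Tangency of A1 to both parallel lines with radius 10.6 puts N and B at J ± 10.6·n: N = (9.342, 5.009), B = (-9.342, -5.009). Equal radii place L and E the same way about C: L = C + 10.6·n = (24.79, -23.81), E = C − 10.6·n = (6.111, -33.83). Then |JE| = |E − J| = 34.38.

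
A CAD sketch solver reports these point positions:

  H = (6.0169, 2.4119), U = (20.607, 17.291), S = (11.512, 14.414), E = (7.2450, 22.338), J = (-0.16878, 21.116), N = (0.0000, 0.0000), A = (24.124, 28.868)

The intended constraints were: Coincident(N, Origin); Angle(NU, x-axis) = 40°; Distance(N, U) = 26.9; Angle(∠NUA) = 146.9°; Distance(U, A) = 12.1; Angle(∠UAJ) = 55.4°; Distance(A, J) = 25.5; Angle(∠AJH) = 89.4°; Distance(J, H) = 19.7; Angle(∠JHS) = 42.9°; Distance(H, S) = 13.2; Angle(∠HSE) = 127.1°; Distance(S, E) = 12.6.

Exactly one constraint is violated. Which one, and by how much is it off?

Distance(S, E) = 12.6 — off by 3.60.

N = (0.00, 0.00) ✓; NU at 40.00° ✓; |NU| = 26.90 ✓; ∠NUA = 146.9° ✓; |UA| = 12.10 ✓; ∠UAJ = 55.40° ✓; |AJ| = 25.50 ✓; ∠AJH = 89.40° ✓; |JH| = 19.70 ✓; ∠JHS = 42.90° ✓; |HS| = 13.20 ✓; ∠HSE = 127.1° ✓; |SE| = 9.000 ✗.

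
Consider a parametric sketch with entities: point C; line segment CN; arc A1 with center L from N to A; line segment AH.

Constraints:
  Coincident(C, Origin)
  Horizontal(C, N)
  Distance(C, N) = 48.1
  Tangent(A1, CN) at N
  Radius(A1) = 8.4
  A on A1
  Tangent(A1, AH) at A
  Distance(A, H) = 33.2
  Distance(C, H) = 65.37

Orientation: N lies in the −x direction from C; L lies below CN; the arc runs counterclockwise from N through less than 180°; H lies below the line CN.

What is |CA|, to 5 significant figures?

57.224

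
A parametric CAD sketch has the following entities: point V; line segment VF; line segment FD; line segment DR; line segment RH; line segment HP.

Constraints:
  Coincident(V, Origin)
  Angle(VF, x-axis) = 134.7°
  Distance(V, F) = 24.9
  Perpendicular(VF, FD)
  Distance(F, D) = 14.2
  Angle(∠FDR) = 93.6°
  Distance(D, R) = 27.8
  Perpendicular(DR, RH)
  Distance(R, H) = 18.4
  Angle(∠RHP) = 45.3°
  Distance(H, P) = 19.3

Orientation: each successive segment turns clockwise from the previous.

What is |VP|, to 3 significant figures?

14.7

V is at the origin; VF runs at 134.7° with length 24.9, so F = (-17.5, 17.7). VF is perpendicular to FD, so FD runs at 44.7°; with |FD| = 14.2, D = (-7.42, 27.7). ∠FDR = 93.6° gives DR at -41.7° from the x-axis; with |DR| = 27.8, R = (13.3, 9.19). The perpendicularity gives RH at right angles to DR, so RH runs at -132°; with |RH| = 18.4, H = (1.10, -4.54). ∠RHP = 45.3° gives HP at 93.6° from the x-axis; with |HP| = 19.3, P = (-0.117, 14.7). Then |VP| = |P − V| = 14.7.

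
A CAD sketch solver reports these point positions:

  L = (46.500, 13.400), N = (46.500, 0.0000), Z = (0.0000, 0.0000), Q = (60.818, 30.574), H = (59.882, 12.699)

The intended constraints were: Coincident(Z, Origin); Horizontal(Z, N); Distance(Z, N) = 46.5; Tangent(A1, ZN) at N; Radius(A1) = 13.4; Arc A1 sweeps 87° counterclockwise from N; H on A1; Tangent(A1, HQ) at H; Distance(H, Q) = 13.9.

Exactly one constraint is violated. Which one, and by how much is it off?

Distance(H, Q) = 13.9 — off by 4.00.

Z = (0.00, 0.00) ✓; Z.y = 0.00, N.y = 0.00 ✓; |ZN| = 46.50 ✓; ∠(LN, NZ) = 90.00° ✓; |LN| = 13.40 ✓; bearing(L→H) − bearing(L→N) = 87.00° ✓; |LH| = 13.40 ✓; ∠(LH, HQ) = 90.00° ✓; |HQ| = 17.90 ✗.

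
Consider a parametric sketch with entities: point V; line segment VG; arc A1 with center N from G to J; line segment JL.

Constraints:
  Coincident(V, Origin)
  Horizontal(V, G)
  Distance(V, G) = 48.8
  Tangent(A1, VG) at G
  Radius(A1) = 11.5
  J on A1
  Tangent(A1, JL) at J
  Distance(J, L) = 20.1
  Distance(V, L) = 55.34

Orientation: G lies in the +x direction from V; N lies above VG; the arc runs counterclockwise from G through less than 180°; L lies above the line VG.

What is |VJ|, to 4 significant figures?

60.41

Checks: |NJ| = 11.50 ✓; ∠(NJ, JL) = 90.00° ✓; |JL| = 20.10 ✓; |VL| = 55.34 ✓.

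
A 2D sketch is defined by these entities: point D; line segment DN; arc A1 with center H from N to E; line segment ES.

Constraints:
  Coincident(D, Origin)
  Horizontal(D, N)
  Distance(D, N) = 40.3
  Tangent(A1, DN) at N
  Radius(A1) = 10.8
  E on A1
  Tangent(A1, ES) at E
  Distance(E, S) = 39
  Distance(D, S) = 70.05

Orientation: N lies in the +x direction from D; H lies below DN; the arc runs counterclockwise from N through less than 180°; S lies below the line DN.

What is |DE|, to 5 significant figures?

34.523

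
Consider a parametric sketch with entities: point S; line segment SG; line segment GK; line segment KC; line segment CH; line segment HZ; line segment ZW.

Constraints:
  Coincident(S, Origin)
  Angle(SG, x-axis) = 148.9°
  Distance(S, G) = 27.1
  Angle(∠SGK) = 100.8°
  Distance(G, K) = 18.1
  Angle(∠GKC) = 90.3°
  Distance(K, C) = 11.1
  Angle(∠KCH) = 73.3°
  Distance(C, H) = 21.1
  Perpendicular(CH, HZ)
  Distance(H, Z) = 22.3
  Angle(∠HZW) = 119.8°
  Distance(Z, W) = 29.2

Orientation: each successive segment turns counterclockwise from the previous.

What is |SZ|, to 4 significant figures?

43.87

S is at the origin; SG runs at 148.9° with length 27.1, so G = (-23.20, 14.00). ∠SGK = 100.8° gives GK at -131.9° from the x-axis; with |GK| = 18.1, K = (-35.29, 0.5260). ∠GKC = 90.3° gives KC at -42.20° from the x-axis; with |KC| = 11.1, C = (-27.07, -6.930). ∠KCH = 73.3° gives CH at 64.50° from the x-axis; with |CH| = 21.1, H = (-17.99, 12.11). CH ⟂ HZ, so HZ runs at 154.5°; with |HZ| = 22.3, Z = (-38.11, 21.71). Then |SZ| = |Z − S| = 43.87.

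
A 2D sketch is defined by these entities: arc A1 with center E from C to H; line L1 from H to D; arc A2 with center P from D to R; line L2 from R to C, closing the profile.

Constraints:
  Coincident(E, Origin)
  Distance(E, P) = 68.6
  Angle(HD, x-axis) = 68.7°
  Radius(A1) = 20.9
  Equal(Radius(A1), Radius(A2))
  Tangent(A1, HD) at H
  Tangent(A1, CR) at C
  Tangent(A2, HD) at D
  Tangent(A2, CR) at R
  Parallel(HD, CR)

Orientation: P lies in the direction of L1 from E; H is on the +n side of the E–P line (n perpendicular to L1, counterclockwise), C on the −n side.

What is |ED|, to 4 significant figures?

71.71

Tangency of A1 to both parallel lines with radius 20.9 puts H and C at E ± 20.9·n: H = (-19.47, 7.592), C = (19.47, -7.592). Equal radii place D and R the same way about P: D = P + 20.9·n = (5.447, 71.51), R = P − 20.9·n = (44.39, 56.32). Then |ED| = |D − E| = 71.71.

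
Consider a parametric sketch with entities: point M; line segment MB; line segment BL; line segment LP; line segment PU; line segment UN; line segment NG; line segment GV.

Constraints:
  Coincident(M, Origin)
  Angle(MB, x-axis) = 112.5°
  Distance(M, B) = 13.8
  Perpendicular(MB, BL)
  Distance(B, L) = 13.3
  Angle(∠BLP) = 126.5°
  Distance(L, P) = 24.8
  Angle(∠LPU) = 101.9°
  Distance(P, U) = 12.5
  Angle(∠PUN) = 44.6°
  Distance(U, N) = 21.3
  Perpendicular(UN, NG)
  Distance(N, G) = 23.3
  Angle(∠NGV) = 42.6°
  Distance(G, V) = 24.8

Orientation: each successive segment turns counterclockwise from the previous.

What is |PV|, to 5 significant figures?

5.7596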